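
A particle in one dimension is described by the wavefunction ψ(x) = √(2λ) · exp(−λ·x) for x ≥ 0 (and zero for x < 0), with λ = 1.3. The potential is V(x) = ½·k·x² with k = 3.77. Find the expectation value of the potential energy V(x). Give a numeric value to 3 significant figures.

⟨V⟩ = ∫ V(x)·|ψ|² dx.
Every integrand reduces to terms xʲ·e^(−2λx) on [0, ∞); use ∫₀^∞ xʲ·e^(−2λx) dx = j!/(2λ)^(j+1).
⟨V⟩ = 0.55769.

0.558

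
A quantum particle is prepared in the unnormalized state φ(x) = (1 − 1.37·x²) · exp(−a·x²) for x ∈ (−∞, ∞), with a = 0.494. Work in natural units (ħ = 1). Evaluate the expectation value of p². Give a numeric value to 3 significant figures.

2.69

p² φ = −ħ² d²φ/dx²; ⟨p²⟩ = −ħ² ∫ φ*·φ'' dx / ∫|φ|² dx.
Expand each integrand as polynomial × e^(−2ax²) and use ∫x^(2j)·e^(−2ax²) dx = (2j−1)!!/(4a)^j · √(π/(2a)), odd powers → 0; here √(π/(2a)) = 1.7832. Differentiate with the product rule, d/dx e^(−ax²) = −2ax·e^(−ax²).
State is unnormalized: ∫|φ|² dx = 1.8820, and ∫φ*·(−ħ² φ'') dx = 5.0664, so ⟨p²⟩ = 5.0664 / 1.8820.
⟨p²⟩ = 2.6920.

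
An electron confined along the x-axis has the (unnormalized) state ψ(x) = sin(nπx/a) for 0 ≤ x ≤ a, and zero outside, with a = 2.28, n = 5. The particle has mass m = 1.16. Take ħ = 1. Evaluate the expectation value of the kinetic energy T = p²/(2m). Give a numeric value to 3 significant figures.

T = −(ħ²/2m) d²/dx², so ⟨T⟩ = −(ħ²/2m) ∫ ψ*·ψ'' dx / ∫|ψ|² dx; with m = 1.16.
d/dx sin(nπx/a) = (nπ/a)·cos(nπx/a) and d²/dx² sin(nπx/a) = −(nπ/a)²·sin(nπx/a); on 0 ≤ x ≤ a, ∫sin²(nπx/a) dx = a/2 and ∫sin(nπx/a)·cos(nπx/a) dx = 0.
State is unnormalized: ∫|ψ|² dx = 1.1400, and ∫ψ*·(−ħ²/2m · ψ'') dx = 23.323, so ⟨T⟩ = 23.323 / 1.1400.
⟨T⟩ = 20.459.

20.5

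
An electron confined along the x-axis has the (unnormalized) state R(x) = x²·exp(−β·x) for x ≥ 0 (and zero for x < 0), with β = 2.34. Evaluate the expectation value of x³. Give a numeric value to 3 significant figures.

2.05

⟨x³⟩ = ∫ x³·|R|² dx / ∫|R|² dx (integrals over the domain).
Every integrand reduces to terms xʲ·e^(−2βx) on [0, ∞); use ∫₀^∞ xʲ·e^(−2βx) dx = j!/(2β)^(j+1).
State is unnormalized: ∫|R|² dx = 0.010690, and ∫R*·x³·R dx = 0.021901, so ⟨x³⟩ = 0.021901 / 0.010690.
⟨x³⟩ = 2.0487.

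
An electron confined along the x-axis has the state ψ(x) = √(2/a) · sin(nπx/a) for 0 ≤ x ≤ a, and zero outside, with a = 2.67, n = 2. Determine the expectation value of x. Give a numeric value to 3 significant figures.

⟨x⟩ = ∫ x·|ψ|² dx (integrals over the domain).
With sin²θ = (1 − cos2θ)/2 on 0 ≤ x ≤ a: ∫sin²(nπx/a) dx = a/2, ∫x·sin²(nπx/a) dx = a²/4, ∫x²·sin²(nπx/a) dx = a³·(1/6 − 1/(4n²π²)); higher powers xᵏ the same way, integrating xᵏ·cos(2nπx/a) by parts.
⟨x⟩ = 1.3350.

1.34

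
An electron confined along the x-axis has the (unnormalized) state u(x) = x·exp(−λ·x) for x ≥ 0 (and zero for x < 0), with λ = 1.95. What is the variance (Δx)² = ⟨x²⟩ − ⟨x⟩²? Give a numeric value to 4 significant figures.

0.1972

Compute ⟨x⟩ and ⟨x²⟩ separately, then (Δx)² = ⟨x²⟩ − ⟨x⟩².
Every integrand reduces to terms xʲ·e^(−2λx) on [0, ∞); use ∫₀^∞ xʲ·e^(−2λx) dx = j!/(2λ)^(j+1).
Normalization: ∫|u|² dx = 0.033716.
⟨x⟩ = 0.76923 and ⟨x²⟩ = 0.78895.
(Δx)² = 0.78895 − (0.76923)² = 0.19724.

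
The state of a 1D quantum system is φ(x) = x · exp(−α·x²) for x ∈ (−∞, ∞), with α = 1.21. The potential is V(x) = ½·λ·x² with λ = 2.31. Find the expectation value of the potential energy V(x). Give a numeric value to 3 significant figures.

0.716

⟨V⟩ = ∫ V(x)·|φ|² dx / ∫|φ|² dx.
Expand each integrand as polynomial × e^(−2αx²) and use ∫x^(2j)·e^(−2αx²) dx = (2j−1)!!/(4α)^j · √(π/(2α)), odd powers → 0; here √(π/(2α)) = 1.1394.
State is unnormalized: ∫|φ|² dx = 0.23541, and ∫φ*·V(x)·φ dx = 0.16853, so ⟨V⟩ = 0.16853 / 0.23541.
⟨V⟩ = 0.71591.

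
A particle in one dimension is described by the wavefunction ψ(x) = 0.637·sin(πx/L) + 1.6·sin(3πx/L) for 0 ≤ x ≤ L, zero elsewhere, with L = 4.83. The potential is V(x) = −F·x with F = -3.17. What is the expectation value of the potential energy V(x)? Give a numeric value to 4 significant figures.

⟨V⟩ = ∫ V(x)·|ψ|² dx / ∫|ψ|² dx.
On 0 ≤ x ≤ L (j ≠ l): ∫sin²(jπx/L) dx = L/2, ∫sin(jπx/L)·sin(lπx/L) dx = 0; diagonal moments ∫x·sin²(jπx/L) dx = L²/4, ∫x²·sin²(jπx/L) dx = L³·(1/6 − 1/(4j²π²)); cross terms ∫x·sin(jπx/L)·sin(lπx/L) dx = 0 for j + l even and −4jlL²/(π²(j² − l²)²) for j + l odd, ∫x²·sin(jπx/L)·sin(lπx/L) dx = (−1)^(j+l)·4jlL³/(π²(j² − l²)²); higher powers the same way via product-to-sum and parts.
State is unnormalized: ∫|ψ|² dx = 7.1623, and ∫ψ*·V(x)·ψ dx = 54.832, so ⟨V⟩ = 54.832 / 7.1623.
⟨V⟩ = 7.6556.

7.656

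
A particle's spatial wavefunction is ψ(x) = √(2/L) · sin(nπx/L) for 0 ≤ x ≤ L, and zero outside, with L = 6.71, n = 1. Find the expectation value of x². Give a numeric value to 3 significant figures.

12.7

⟨x²⟩ = ∫ x²·|ψ|² dx (integrals over the domain).
With sin²θ = (1 − cos2θ)/2 on 0 ≤ x ≤ L: ∫sin²(nπx/L) dx = L/2, ∫x·sin²(nπx/L) dx = L²/4, ∫x²·sin²(nπx/L) dx = L³·(1/6 − 1/(4n²π²)); higher powers xᵏ the same way, integrating xᵏ·cos(2nπx/L) by parts.
⟨x²⟩ = 12.727.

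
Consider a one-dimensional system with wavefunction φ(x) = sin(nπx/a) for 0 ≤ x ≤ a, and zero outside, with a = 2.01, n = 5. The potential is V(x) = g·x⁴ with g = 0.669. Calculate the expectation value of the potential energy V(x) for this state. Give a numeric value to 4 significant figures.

⟨V⟩ = ∫ V(x)·|φ|² dx / ∫|φ|² dx.
With sin²θ = (1 − cos2θ)/2 on 0 ≤ x ≤ a: ∫sin²(nπx/a) dx = a/2, ∫x·sin²(nπx/a) dx = a²/4, ∫x²·sin²(nπx/a) dx = a³·(1/6 − 1/(4n²π²)); higher powers xᵏ the same way, integrating xᵏ·cos(2nπx/a) by parts.
State is unnormalized: ∫|φ|² dx = 1.0050, and ∫φ*·V(x)·φ dx = 2.1507, so ⟨V⟩ = 2.1507 / 1.0050.
⟨V⟩ = 2.1400.

2.140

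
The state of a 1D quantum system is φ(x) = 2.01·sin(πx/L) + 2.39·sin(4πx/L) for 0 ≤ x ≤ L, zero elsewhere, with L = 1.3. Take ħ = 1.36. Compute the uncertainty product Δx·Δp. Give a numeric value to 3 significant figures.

Δx = √(⟨x²⟩−⟨x⟩²), Δp = √(⟨p²⟩−⟨p⟩²).
On 0 ≤ x ≤ L (j ≠ l): ∫sin²(jπx/L) dx = L/2, ∫sin(jπx/L)·sin(lπx/L) dx = 0; diagonal moments ∫x·sin²(jπx/L) dx = L²/4, ∫x²·sin²(jπx/L) dx = L³·(1/6 − 1/(4j²π²)); cross terms ∫x·sin(jπx/L)·sin(lπx/L) dx = 0 for j + l even and −4jlL²/(π²(j² − l²)²) for j + l odd, ∫x²·sin(jπx/L)·sin(lπx/L) dx = (−1)^(j+l)·4jlL³/(π²(j² − l²)²); higher powers the same way via product-to-sum and parts. d²/dx² sin(jπx/L) = −(jπ/L)²·sin(jπx/L); on 0 ≤ x ≤ L, ∫sin²(jπx/L) dx = L/2 and ∫sin(jπx/L)·sin(lπx/L) dx = 0 for j ≠ l, so only diagonal terms survive in ∫|φ|² and ∫φ·φ″; ∫φ·φ′ dx = [φ²/2] between the walls = 0.
Normalization: ∫|φ|² dx = 6.3389.
⟨x⟩ = 0.63154, ⟨x²⟩ = 0.50074 ⇒ Δx = 0.31920.
⟨p⟩ = 0.0000, ⟨p²⟩ = 105.70 ⇒ Δp = 10.281.
Δx·Δp = 3.2818.

3.28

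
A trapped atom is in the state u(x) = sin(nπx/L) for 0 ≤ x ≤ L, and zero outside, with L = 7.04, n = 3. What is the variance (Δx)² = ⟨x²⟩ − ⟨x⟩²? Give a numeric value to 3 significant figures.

3.85

Compute ⟨x⟩ and ⟨x²⟩ separately, then (Δx)² = ⟨x²⟩ − ⟨x⟩².
With sin²θ = (1 − cos2θ)/2 on 0 ≤ x ≤ L: ∫sin²(nπx/L) dx = L/2, ∫x·sin²(nπx/L) dx = L²/4, ∫x²·sin²(nπx/L) dx = L³·(1/6 − 1/(4n²π²)); higher powers xᵏ the same way, integrating xᵏ·cos(2nπx/L) by parts.
Normalization: ∫|u|² dx = 3.5200.
⟨x⟩ = 3.5200 and ⟨x²⟩ = 16.242.
(Δx)² = 16.242 − (3.5200)² = 3.8512.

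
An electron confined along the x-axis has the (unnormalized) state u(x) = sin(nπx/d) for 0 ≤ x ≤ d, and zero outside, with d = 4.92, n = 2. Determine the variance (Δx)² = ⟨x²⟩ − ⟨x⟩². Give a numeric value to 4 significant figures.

1.711

Compute ⟨x⟩ and ⟨x²⟩ separately, then (Δx)² = ⟨x²⟩ − ⟨x⟩².
With sin²θ = (1 − cos2θ)/2 on 0 ≤ x ≤ d: ∫sin²(nπx/d) dx = d/2, ∫x·sin²(nπx/d) dx = d²/4, ∫x²·sin²(nπx/d) dx = d³·(1/6 − 1/(4n²π²)); higher powers xᵏ the same way, integrating xᵏ·cos(2nπx/d) by parts.
Normalization: ∫|u|² dx = 2.4600.
⟨x⟩ = 2.4600 and ⟨x²⟩ = 7.7622.
(Δx)² = 7.7622 − (2.4600)² = 1.7106.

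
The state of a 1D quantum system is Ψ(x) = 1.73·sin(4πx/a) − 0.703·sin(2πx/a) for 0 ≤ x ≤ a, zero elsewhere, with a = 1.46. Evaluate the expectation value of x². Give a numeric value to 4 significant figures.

0.6340

⟨x²⟩ = ∫ x²·|Ψ|² dx / ∫|Ψ|² dx (integrals over the domain).
On 0 ≤ x ≤ a (j ≠ l): ∫sin²(jπx/a) dx = a/2, ∫sin(jπx/a)·sin(lπx/a) dx = 0; diagonal moments ∫x·sin²(jπx/a) dx = a²/4, ∫x²·sin²(jπx/a) dx = a³·(1/6 − 1/(4j²π²)); cross terms ∫x·sin(jπx/a)·sin(lπx/a) dx = 0 for j + l even and −4jla²/(π²(j² − l²)²) for j + l odd, ∫x²·sin(jπx/a)·sin(lπx/a) dx = (−1)^(j+l)·4jla³/(π²(j² − l²)²); higher powers the same way via product-to-sum and parts.
State is unnormalized: ∫|Ψ|² dx = 2.5456, and ∫Ψ*·x²·Ψ dx = 1.6138, so ⟨x²⟩ = 1.6138 / 2.5456.
⟨x²⟩ = 0.63396.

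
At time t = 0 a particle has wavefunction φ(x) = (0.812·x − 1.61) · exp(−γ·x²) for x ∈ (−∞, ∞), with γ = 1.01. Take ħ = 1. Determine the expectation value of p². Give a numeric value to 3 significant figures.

p² φ = −ħ² d²φ/dx²; ⟨p²⟩ = −ħ² ∫ φ*·φ'' dx / ∫|φ|² dx.
Expand each integrand as polynomial × e^(−2γx²) and use ∫x^(2j)·e^(−2γx²) dx = (2j−1)!!/(4γ)^j · √(π/(2γ)), odd powers → 0; here √(π/(2γ)) = 1.2471. Differentiate with the product rule, d/dx e^(−γx²) = −2γx·e^(−γx²).
State is unnormalized: ∫|φ|² dx = 3.4361, and ∫φ*·(−ħ² φ'') dx = 3.8816, so ⟨p²⟩ = 3.8816 / 3.4361.
⟨p²⟩ = 1.1296.

1.13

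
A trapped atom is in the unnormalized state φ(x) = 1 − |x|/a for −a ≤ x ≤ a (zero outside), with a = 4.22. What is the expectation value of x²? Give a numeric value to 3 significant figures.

⟨x²⟩ = ∫ x²·|φ|² dx / ∫|φ|² dx (integrals over the domain).
φ is even, so ∫ over [−a, a] = 2∫₀ᵃ with φ = 1 − x/a there: ∫₀ᵃ (1 − x/a)² dx = a/3, ∫₀ᵃ x²(1 − x/a)² dx = a³/30, ∫₀ᵃ x⁴(1 − x/a)² dx = a⁵/105.
State is unnormalized: ∫|φ|² dx = 2.8133, and ∫φ*·x²·φ dx = 5.0101, so ⟨x²⟩ = 5.0101 / 2.8133.
⟨x²⟩ = 1.7808.

1.78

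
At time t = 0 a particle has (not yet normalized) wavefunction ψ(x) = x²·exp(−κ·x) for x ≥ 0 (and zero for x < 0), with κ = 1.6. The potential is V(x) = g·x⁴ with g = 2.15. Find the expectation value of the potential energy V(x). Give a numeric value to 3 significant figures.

⟨V⟩ = ∫ V(x)·|ψ|² dx / ∫|ψ|² dx.
Every integrand reduces to terms xʲ·e^(−2κx) on [0, ∞); use ∫₀^∞ xʲ·e^(−2κx) dx = j!/(2κ)^(j+1).
State is unnormalized: ∫|ψ|² dx = 0.071526, and ∫ψ*·V(x)·ψ dx = 2.4638, so ⟨V⟩ = 2.4638 / 0.071526.
⟨V⟩ = 34.447.

34.4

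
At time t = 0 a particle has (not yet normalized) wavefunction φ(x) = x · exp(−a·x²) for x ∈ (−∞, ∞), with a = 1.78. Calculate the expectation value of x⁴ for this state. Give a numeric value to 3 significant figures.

⟨x⁴⟩ = ∫ x⁴·|φ|² dx / ∫|φ|² dx (integrals over the domain).
Expand each integrand as polynomial × e^(−2ax²) and use ∫x^(2j)·e^(−2ax²) dx = (2j−1)!!/(4a)^j · √(π/(2a)), odd powers → 0; here √(π/(2a)) = 0.93940.
State is unnormalized: ∫|φ|² dx = 0.13194, and ∫φ*·x⁴·φ dx = 0.039039, so ⟨x⁴⟩ = 0.039039 / 0.13194.
⟨x⁴⟩ = 0.29589.

0.296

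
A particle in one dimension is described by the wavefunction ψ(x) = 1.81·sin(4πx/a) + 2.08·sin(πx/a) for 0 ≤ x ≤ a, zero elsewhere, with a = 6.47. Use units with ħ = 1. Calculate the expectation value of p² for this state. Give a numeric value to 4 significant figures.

1.760

p² ψ = −ħ² d²ψ/dx²; ⟨p²⟩ = −ħ² ∫ ψ*·ψ'' dx / ∫|ψ|² dx.
d²/dx² sin(jπx/a) = −(jπ/a)²·sin(jπx/a); on 0 ≤ x ≤ a, ∫sin²(jπx/a) dx = a/2 and ∫sin(jπx/a)·sin(lπx/a) dx = 0 for j ≠ l, so only diagonal terms survive in ∫|ψ|² and ∫ψ·ψ″; ∫ψ·ψ′ dx = [ψ²/2] between the walls = 0.
State is unnormalized: ∫|ψ|² dx = 24.594, and ∫ψ*·(−ħ² ψ'') dx = 43.280, so ⟨p²⟩ = 43.280 / 24.594.
⟨p²⟩ = 1.7598.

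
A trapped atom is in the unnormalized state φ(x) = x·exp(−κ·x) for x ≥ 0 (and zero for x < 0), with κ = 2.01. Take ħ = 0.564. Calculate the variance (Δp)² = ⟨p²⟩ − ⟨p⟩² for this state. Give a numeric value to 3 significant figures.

1.29

Compute ⟨p⟩ and ⟨p²⟩ separately; (Δp)² = ⟨p²⟩ − ⟨p⟩².
Differentiate x·exp(−κ·x) with the product rule; every integrand then reduces to terms xʲ·e^(−2κx) on [0, ∞), with ∫₀^∞ xʲ·e^(−2κx) dx = j!/(2κ)^(j+1).
Normalization: ∫|φ|² dx = 0.030786.
⟨p⟩ = 0.0000 and ⟨p²⟩ = 1.2851.
(Δp)² = 1.2851 − (0.0000)² = 1.2851.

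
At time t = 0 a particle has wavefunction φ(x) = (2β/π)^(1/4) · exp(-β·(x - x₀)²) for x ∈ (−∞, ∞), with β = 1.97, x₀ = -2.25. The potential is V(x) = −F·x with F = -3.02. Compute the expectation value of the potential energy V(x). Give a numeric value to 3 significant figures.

⟨V⟩ = ∫ V(x)·|φ|² dx.
Gaussian moments (u = x − x₀): ∫u^(2j)·e^(−2βu²) du = (2j−1)!!/(4β)^j · √(π/(2β)), odd powers integrate to 0; here √(π/(2β)) = 0.89295.
⟨V⟩ = -6.7950.

-6.80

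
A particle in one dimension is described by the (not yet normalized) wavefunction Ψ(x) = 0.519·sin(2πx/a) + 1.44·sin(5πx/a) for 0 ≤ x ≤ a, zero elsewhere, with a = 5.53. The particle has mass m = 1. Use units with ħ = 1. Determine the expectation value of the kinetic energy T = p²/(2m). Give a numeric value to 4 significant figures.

3.645

T = −(ħ²/2m) d²/dx², so ⟨T⟩ = −(ħ²/2m) ∫ Ψ*·Ψ'' dx / ∫|Ψ|² dx; with m = 1.
d²/dx² sin(jπx/a) = −(jπ/a)²·sin(jπx/a); on 0 ≤ x ≤ a, ∫sin²(jπx/a) dx = a/2 and ∫sin(jπx/a)·sin(lπx/a) dx = 0 for j ≠ l, so only diagonal terms survive in ∫|Ψ|² and ∫Ψ·Ψ″; ∫Ψ·Ψ′ dx = [Ψ²/2] between the walls = 0.
State is unnormalized: ∫|Ψ|² dx = 6.4783, and ∫Ψ*·(−ħ²/2m · Ψ'') dx = 23.611, so ⟨T⟩ = 23.611 / 6.4783.
⟨T⟩ = 3.6446.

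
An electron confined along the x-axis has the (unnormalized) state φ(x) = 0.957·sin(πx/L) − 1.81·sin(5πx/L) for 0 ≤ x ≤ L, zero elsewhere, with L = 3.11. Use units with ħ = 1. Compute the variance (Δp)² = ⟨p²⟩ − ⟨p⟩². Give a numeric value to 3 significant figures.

Compute ⟨p⟩ and ⟨p²⟩ separately; (Δp)² = ⟨p²⟩ − ⟨p⟩².
d²/dx² sin(jπx/L) = −(jπ/L)²·sin(jπx/L); on 0 ≤ x ≤ L, ∫sin²(jπx/L) dx = L/2 and ∫sin(jπx/L)·sin(lπx/L) dx = 0 for j ≠ l, so only diagonal terms survive in ∫|φ|² and ∫φ·φ″; ∫φ·φ′ dx = [φ²/2] between the walls = 0.
Normalization: ∫|φ|² dx = 6.5185.
⟨p⟩ = 0.0000 and ⟨p²⟩ = 20.160.
(Δp)² = 20.160 − (0.0000)² = 20.160.

20.2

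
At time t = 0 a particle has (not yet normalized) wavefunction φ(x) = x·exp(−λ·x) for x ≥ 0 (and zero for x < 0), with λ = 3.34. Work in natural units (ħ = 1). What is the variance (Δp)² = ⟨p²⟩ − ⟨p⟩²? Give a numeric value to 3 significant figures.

Compute ⟨p⟩ and ⟨p²⟩ separately; (Δp)² = ⟨p²⟩ − ⟨p⟩².
Differentiate x·exp(−λ·x) with the product rule; every integrand then reduces to terms xʲ·e^(−2λx) on [0, ∞), with ∫₀^∞ xʲ·e^(−2λx) dx = j!/(2λ)^(j+1).
Normalization: ∫|φ|² dx = 0.0067097.
⟨p⟩ = 0.0000 and ⟨p²⟩ = 11.156.
(Δp)² = 11.156 − (0.0000)² = 11.156.

11.2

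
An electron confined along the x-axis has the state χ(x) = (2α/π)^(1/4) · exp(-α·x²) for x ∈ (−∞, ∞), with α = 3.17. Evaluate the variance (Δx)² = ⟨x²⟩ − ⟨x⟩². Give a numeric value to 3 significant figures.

Compute ⟨x⟩ and ⟨x²⟩ separately, then (Δx)² = ⟨x²⟩ − ⟨x⟩².
Gaussian moments: ∫x^(2j)·e^(−2αx²) dx = (2j−1)!!/(4α)^j · √(π/(2α)), odd powers integrate to 0; here √(π/(2α)) = 0.70393.
⟨x⟩ = 0.0000 and ⟨x²⟩ = 0.078864.
(Δx)² = 0.078864 − (0.0000)² = 0.078864.

0.0789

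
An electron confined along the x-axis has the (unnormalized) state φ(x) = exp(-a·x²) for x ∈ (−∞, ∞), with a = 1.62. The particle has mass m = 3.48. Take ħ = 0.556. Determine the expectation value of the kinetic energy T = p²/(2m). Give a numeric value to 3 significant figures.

0.0720

T = −(ħ²/2m) d²/dx², so ⟨T⟩ = −(ħ²/2m) ∫ φ*·φ'' dx / ∫|φ|² dx; with m = 3.48.
Gaussian moments: ∫x^(2j)·e^(−2ax²) dx = (2j−1)!!/(4a)^j · √(π/(2a)), odd powers integrate to 0; here √(π/(2a)) = 0.98470. Derivatives: d/dx e^(−ax²) = −2ax·e^(−ax²), d²/dx² e^(−ax²) = (4a²x² − 2a)·e^(−ax²).
State is unnormalized: ∫|φ|² dx = 0.98470, and ∫φ*·(−ħ²/2m · φ'') dx = 0.070853, so ⟨T⟩ = 0.070853 / 0.98470.
⟨T⟩ = 0.071954.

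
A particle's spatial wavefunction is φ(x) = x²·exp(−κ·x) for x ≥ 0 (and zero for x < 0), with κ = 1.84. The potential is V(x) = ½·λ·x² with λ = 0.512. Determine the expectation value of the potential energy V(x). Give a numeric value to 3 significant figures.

0.567

⟨V⟩ = ∫ V(x)·|φ|² dx / ∫|φ|² dx.
Every integrand reduces to terms xʲ·e^(−2κx) on [0, ∞); use ∫₀^∞ xʲ·e^(−2κx) dx = j!/(2κ)^(j+1).
State is unnormalized: ∫|φ|² dx = 0.035561, and ∫φ*·V(x)·φ dx = 0.020167, so ⟨V⟩ = 0.020167 / 0.035561.
⟨V⟩ = 0.56711.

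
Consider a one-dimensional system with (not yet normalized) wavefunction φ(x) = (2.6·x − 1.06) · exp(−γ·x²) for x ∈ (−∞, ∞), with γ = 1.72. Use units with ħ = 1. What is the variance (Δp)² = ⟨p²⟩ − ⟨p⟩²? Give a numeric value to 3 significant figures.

3.32

Compute ⟨p⟩ and ⟨p²⟩ separately; (Δp)² = ⟨p²⟩ − ⟨p⟩².
Expand each integrand as polynomial × e^(−2γx²) and use ∫x^(2j)·e^(−2γx²) dx = (2j−1)!!/(4γ)^j · √(π/(2γ)), odd powers → 0; here √(π/(2γ)) = 0.95564. Differentiate with the product rule, d/dx e^(−γx²) = −2γx·e^(−γx²).
Normalization: ∫|φ|² dx = 2.0127.
⟨p⟩ = 0.0000 and ⟨p²⟩ = 3.3248.
(Δp)² = 3.3248 − (0.0000)² = 3.3248.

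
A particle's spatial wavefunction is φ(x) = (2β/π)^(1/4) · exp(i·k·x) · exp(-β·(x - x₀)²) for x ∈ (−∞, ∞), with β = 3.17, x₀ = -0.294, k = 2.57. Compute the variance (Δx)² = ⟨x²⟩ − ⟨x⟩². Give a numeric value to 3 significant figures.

Compute ⟨x⟩ and ⟨x²⟩ separately, then (Δx)² = ⟨x²⟩ − ⟨x⟩².
Gaussian moments (u = x − x₀): ∫u^(2j)·e^(−2βu²) du = (2j−1)!!/(4β)^j · √(π/(2β)), odd powers integrate to 0; here √(π/(2β)) = 0.70393.
⟨x⟩ = -0.29400 and ⟨x²⟩ = 0.16530.
(Δx)² = 0.16530 − (-0.29400)² = 0.078864.

0.0789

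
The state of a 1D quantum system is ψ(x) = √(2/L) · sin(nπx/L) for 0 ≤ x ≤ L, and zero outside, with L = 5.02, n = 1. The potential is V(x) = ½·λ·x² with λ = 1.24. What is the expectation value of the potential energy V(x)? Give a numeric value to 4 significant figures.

4.417

⟨V⟩ = ∫ V(x)·|ψ|² dx.
With sin²θ = (1 − cos2θ)/2 on 0 ≤ x ≤ L: ∫sin²(nπx/L) dx = L/2, ∫x·sin²(nπx/L) dx = L²/4, ∫x²·sin²(nπx/L) dx = L³·(1/6 − 1/(4n²π²)); higher powers xᵏ the same way, integrating xᵏ·cos(2nπx/L) by parts.
⟨V⟩ = 4.4165.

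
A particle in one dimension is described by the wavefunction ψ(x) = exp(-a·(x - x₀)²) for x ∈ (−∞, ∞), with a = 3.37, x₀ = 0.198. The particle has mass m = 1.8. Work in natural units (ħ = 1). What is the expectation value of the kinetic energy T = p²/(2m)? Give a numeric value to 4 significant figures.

0.9361

T = −(ħ²/2m) d²/dx², so ⟨T⟩ = −(ħ²/2m) ∫ ψ*·ψ'' dx / ∫|ψ|² dx; with m = 1.8.
Gaussian moments (u = x − x₀): ∫u^(2j)·e^(−2au²) du = (2j−1)!!/(4a)^j · √(π/(2a)), odd powers integrate to 0; here √(π/(2a)) = 0.68272. Derivatives: d/dx e^(−au²) = −2au·e^(−au²), d²/dx² e^(−au²) = (4a²u² − 2a)·e^(−au²).
State is unnormalized: ∫|ψ|² dx = 0.68272, and ∫ψ*·(−ħ²/2m · ψ'') dx = 0.63911, so ⟨T⟩ = 0.63911 / 0.68272.
⟨T⟩ = 0.93611.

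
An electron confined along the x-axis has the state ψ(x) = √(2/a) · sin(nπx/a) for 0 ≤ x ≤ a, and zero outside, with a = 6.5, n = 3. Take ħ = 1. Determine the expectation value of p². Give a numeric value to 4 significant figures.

2.102

p² ψ = −ħ² d²ψ/dx²; ⟨p²⟩ = −ħ² ∫ ψ*·ψ'' dx.
d/dx sin(nπx/a) = (nπ/a)·cos(nπx/a) and d²/dx² sin(nπx/a) = −(nπ/a)²·sin(nπx/a); on 0 ≤ x ≤ a, ∫sin²(nπx/a) dx = a/2 and ∫sin(nπx/a)·cos(nπx/a) dx = 0.
⟨p²⟩ = 2.1024.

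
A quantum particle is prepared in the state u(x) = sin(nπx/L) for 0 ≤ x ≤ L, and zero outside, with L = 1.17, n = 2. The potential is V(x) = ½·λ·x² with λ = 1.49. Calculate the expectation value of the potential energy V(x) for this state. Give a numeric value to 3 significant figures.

⟨V⟩ = ∫ V(x)·|u|² dx / ∫|u|² dx.
With sin²θ = (1 − cos2θ)/2 on 0 ≤ x ≤ L: ∫sin²(nπx/L) dx = L/2, ∫x·sin²(nπx/L) dx = L²/4, ∫x²·sin²(nπx/L) dx = L³·(1/6 − 1/(4n²π²)); higher powers xᵏ the same way, integrating xᵏ·cos(2nπx/L) by parts.
State is unnormalized: ∫|u|² dx = 0.58500, and ∫u*·V(x)·u dx = 0.19131, so ⟨V⟩ = 0.19131 / 0.58500.
⟨V⟩ = 0.32703.

0.327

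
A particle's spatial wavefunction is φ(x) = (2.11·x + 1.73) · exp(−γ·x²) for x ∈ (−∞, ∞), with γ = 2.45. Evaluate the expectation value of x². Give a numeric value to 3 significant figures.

⟨x²⟩ = ∫ x²·|φ|² dx / ∫|φ|² dx (integrals over the domain).
Expand each integrand as polynomial × e^(−2γx²) and use ∫x^(2j)·e^(−2γx²) dx = (2j−1)!!/(4γ)^j · √(π/(2γ)), odd powers → 0; here √(π/(2γ)) = 0.80071.
State is unnormalized: ∫|φ|² dx = 2.7602, and ∫φ*·x²·φ dx = 0.35589, so ⟨x²⟩ = 0.35589 / 2.7602.
⟨x²⟩ = 0.12894.

0.129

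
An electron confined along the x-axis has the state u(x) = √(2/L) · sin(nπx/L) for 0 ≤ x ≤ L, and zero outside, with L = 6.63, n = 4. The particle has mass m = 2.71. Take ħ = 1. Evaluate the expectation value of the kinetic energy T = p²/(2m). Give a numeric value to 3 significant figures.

0.663

T = −(ħ²/2m) d²/dx², so ⟨T⟩ = −(ħ²/2m) ∫ u*·u'' dx; with m = 2.71.
d/dx sin(nπx/L) = (nπ/L)·cos(nπx/L) and d²/dx² sin(nπx/L) = −(nπ/L)²·sin(nπx/L); on 0 ≤ x ≤ L, ∫sin²(nπx/L) dx = L/2 and ∫sin(nπx/L)·cos(nπx/L) dx = 0.
⟨T⟩ = 0.66282.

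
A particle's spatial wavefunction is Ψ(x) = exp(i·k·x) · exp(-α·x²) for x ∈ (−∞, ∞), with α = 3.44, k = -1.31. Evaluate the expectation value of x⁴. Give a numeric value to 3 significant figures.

0.0158

⟨x⁴⟩ = ∫ x⁴·|Ψ|² dx / ∫|Ψ|² dx (integrals over the domain).
Gaussian moments: ∫x^(2j)·e^(−2αx²) dx = (2j−1)!!/(4α)^j · √(π/(2α)), odd powers integrate to 0; here √(π/(2α)) = 0.67574.
State is unnormalized: ∫|Ψ|² dx = 0.67574, and ∫Ψ*·x⁴·Ψ dx = 0.010707, so ⟨x⁴⟩ = 0.010707 / 0.67574.
⟨x⁴⟩ = 0.015845.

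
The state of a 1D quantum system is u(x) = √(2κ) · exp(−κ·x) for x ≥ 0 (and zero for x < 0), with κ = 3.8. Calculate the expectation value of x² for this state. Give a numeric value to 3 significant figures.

0.0346

⟨x²⟩ = ∫ x²·|u|² dx (integrals over the domain).
Every integrand reduces to terms xʲ·e^(−2κx) on [0, ∞); use ∫₀^∞ xʲ·e^(−2κx) dx = j!/(2κ)^(j+1).
⟨x²⟩ = 0.034626.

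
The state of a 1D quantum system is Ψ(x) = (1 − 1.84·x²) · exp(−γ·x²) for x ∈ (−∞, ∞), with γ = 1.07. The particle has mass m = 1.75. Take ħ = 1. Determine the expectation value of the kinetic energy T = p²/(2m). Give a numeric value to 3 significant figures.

1.39

T = −(ħ²/2m) d²/dx², so ⟨T⟩ = −(ħ²/2m) ∫ Ψ*·Ψ'' dx / ∫|Ψ|² dx; with m = 1.75.
Expand each integrand as polynomial × e^(−2γx²) and use ∫x^(2j)·e^(−2γx²) dx = (2j−1)!!/(4γ)^j · √(π/(2γ)), odd powers → 0; here √(π/(2γ)) = 1.2116. Differentiate with the product rule, d/dx e^(−γx²) = −2γx·e^(−γx²).
State is unnormalized: ∫|Ψ|² dx = 0.84165, and ∫Ψ*·(−ħ²/2m · Ψ'') dx = 1.1681, so ⟨T⟩ = 1.1681 / 0.84165.
⟨T⟩ = 1.3879.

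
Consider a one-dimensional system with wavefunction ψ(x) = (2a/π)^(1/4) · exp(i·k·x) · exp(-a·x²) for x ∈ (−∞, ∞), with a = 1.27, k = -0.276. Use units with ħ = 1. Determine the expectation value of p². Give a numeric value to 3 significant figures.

1.35

p² ψ = −ħ² d²ψ/dx²; ⟨p²⟩ = −ħ² ∫ ψ*·ψ'' dx.
Gaussian moments: ∫x^(2j)·e^(−2ax²) dx = (2j−1)!!/(4a)^j · √(π/(2a)), odd powers integrate to 0; here √(π/(2a)) = 1.1121. Derivatives: ψ′ = (ik − 2ax)·ψ, ψ″ = ((ik − 2ax)² − 2a)·ψ; the odd-in-x pieces drop out.
⟨p²⟩ = 1.3462.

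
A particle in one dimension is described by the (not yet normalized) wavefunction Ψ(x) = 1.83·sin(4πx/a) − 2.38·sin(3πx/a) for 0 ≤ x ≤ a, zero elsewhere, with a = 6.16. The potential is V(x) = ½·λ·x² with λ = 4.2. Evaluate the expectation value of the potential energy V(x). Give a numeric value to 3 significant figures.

41.5

⟨V⟩ = ∫ V(x)·|Ψ|² dx / ∫|Ψ|² dx.
On 0 ≤ x ≤ a (j ≠ l): ∫sin²(jπx/a) dx = a/2, ∫sin(jπx/a)·sin(lπx/a) dx = 0; diagonal moments ∫x·sin²(jπx/a) dx = a²/4, ∫x²·sin²(jπx/a) dx = a³·(1/6 − 1/(4j²π²)); cross terms ∫x·sin(jπx/a)·sin(lπx/a) dx = 0 for j + l even and −4jla²/(π²(j² − l²)²) for j + l odd, ∫x²·sin(jπx/a)·sin(lπx/a) dx = (−1)^(j+l)·4jla³/(π²(j² − l²)²); higher powers the same way via product-to-sum and parts.
State is unnormalized: ∫|Ψ|² dx = 27.761, and ∫Ψ*·V(x)·Ψ dx = 1151.3, so ⟨V⟩ = 1151.3 / 27.761.
⟨V⟩ = 41.474.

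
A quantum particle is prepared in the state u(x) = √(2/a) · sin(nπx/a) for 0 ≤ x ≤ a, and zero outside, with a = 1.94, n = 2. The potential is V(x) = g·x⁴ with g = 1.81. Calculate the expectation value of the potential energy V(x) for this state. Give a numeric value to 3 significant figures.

⟨V⟩ = ∫ V(x)·|u|² dx.
With sin²θ = (1 − cos2θ)/2 on 0 ≤ x ≤ a: ∫sin²(nπx/a) dx = a/2, ∫x·sin²(nπx/a) dx = a²/4, ∫x²·sin²(nπx/a) dx = a³·(1/6 − 1/(4n²π²)); higher powers xᵏ the same way, integrating xᵏ·cos(2nπx/a) by parts.
⟨V⟩ = 4.5029.

4.50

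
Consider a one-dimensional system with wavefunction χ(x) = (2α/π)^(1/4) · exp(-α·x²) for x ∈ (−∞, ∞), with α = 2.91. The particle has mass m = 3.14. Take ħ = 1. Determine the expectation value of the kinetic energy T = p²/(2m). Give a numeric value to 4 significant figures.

T = −(ħ²/2m) d²/dx², so ⟨T⟩ = −(ħ²/2m) ∫ χ*·χ'' dx; with m = 3.14.
Gaussian moments: ∫x^(2j)·e^(−2αx²) dx = (2j−1)!!/(4α)^j · √(π/(2α)), odd powers integrate to 0; here √(π/(2α)) = 0.73471. Derivatives: d/dx e^(−αx²) = −2αx·e^(−αx²), d²/dx² e^(−αx²) = (4α²x² − 2α)·e^(−αx²).
⟨T⟩ = 0.46338.

0.4634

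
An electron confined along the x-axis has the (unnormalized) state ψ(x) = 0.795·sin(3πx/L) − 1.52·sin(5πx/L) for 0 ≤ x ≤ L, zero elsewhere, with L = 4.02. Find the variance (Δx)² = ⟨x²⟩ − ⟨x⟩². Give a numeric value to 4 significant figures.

Compute ⟨x⟩ and ⟨x²⟩ separately, then (Δx)² = ⟨x²⟩ − ⟨x⟩².
On 0 ≤ x ≤ L (j ≠ l): ∫sin²(jπx/L) dx = L/2, ∫sin(jπx/L)·sin(lπx/L) dx = 0; diagonal moments ∫x·sin²(jπx/L) dx = L²/4, ∫x²·sin²(jπx/L) dx = L³·(1/6 − 1/(4j²π²)); cross terms ∫x·sin(jπx/L)·sin(lπx/L) dx = 0 for j + l even and −4jlL²/(π²(j² − l²)²) for j + l odd, ∫x²·sin(jπx/L)·sin(lπx/L) dx = (−1)^(j+l)·4jlL³/(π²(j² − l²)²); higher powers the same way via product-to-sum and parts.
Normalization: ∫|ψ|² dx = 5.9143.
⟨x⟩ = 2.0100 and ⟨x²⟩ = 4.7111.
(Δx)² = 4.7111 − (2.0100)² = 0.67103.

0.6710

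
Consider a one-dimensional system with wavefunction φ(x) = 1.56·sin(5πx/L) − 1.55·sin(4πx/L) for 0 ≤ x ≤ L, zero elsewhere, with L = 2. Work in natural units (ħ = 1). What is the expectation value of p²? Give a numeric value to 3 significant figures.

p² φ = −ħ² d²φ/dx²; ⟨p²⟩ = −ħ² ∫ φ*·φ'' dx / ∫|φ|² dx.
d²/dx² sin(jπx/L) = −(jπ/L)²·sin(jπx/L); on 0 ≤ x ≤ L, ∫sin²(jπx/L) dx = L/2 and ∫sin(jπx/L)·sin(lπx/L) dx = 0 for j ≠ l, so only diagonal terms survive in ∫|φ|² and ∫φ·φ″; ∫φ·φ′ dx = [φ²/2] between the walls = 0.
State is unnormalized: ∫|φ|² dx = 4.8361, and ∫φ*·(−ħ² φ'') dx = 244.96, so ⟨p²⟩ = 244.96 / 4.8361.
⟨p²⟩ = 50.653.

50.7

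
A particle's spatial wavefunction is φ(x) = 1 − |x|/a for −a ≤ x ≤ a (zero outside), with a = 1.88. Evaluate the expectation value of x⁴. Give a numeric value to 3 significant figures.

0.357

⟨x⁴⟩ = ∫ x⁴·|φ|² dx / ∫|φ|² dx (integrals over the domain).
φ is even, so ∫ over [−a, a] = 2∫₀ᵃ with φ = 1 − x/a there: ∫₀ᵃ (1 − x/a)² dx = a/3, ∫₀ᵃ x²(1 − x/a)² dx = a³/30, ∫₀ᵃ x⁴(1 − x/a)² dx = a⁵/105.
State is unnormalized: ∫|φ|² dx = 1.2533, and ∫φ*·x⁴·φ dx = 0.44733, so ⟨x⁴⟩ = 0.44733 / 1.2533.
⟨x⁴⟩ = 0.35691.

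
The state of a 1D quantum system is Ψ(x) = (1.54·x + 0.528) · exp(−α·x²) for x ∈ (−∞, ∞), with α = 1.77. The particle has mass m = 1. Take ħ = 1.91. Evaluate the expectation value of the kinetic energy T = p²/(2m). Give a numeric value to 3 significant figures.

T = −(ħ²/2m) d²/dx², so ⟨T⟩ = −(ħ²/2m) ∫ Ψ*·Ψ'' dx / ∫|Ψ|² dx; with m = 1.
Expand each integrand as polynomial × e^(−2αx²) and use ∫x^(2j)·e^(−2αx²) dx = (2j−1)!!/(4α)^j · √(π/(2α)), odd powers → 0; here √(π/(2α)) = 0.94205. Differentiate with the product rule, d/dx e^(−αx²) = −2αx·e^(−αx²).
State is unnormalized: ∫|Ψ|² dx = 0.57819, and ∫Ψ*·(−ħ²/2m · Ψ'') dx = 3.9043, so ⟨T⟩ = 3.9043 / 0.57819.
⟨T⟩ = 6.7527.

6.75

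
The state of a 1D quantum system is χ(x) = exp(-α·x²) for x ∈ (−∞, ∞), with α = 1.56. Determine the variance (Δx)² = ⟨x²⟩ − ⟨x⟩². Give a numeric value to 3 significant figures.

Compute ⟨x⟩ and ⟨x²⟩ separately, then (Δx)² = ⟨x²⟩ − ⟨x⟩².
Gaussian moments: ∫x^(2j)·e^(−2αx²) dx = (2j−1)!!/(4α)^j · √(π/(2α)), odd powers integrate to 0; here √(π/(2α)) = 1.0035.
Normalization: ∫|χ|² dx = 1.0035.
⟨x⟩ = 0.0000 and ⟨x²⟩ = 0.16026.
(Δx)² = 0.16026 − (0.0000)² = 0.16026.

0.160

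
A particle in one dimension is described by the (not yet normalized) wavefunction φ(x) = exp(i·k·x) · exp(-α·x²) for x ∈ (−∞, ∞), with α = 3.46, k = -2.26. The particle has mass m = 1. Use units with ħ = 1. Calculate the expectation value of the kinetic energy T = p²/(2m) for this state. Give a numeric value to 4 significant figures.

4.284

T = −(ħ²/2m) d²/dx², so ⟨T⟩ = −(ħ²/2m) ∫ φ*·φ'' dx / ∫|φ|² dx; with m = 1.
Gaussian moments: ∫x^(2j)·e^(−2αx²) dx = (2j−1)!!/(4α)^j · √(π/(2α)), odd powers integrate to 0; here √(π/(2α)) = 0.67379. Derivatives: φ′ = (ik − 2αx)·φ, φ″ = ((ik − 2αx)² − 2α)·φ; the odd-in-x pieces drop out.
State is unnormalized: ∫|φ|² dx = 0.67379, and ∫φ*·(−ħ²/2m · φ'') dx = 2.8864, so ⟨T⟩ = 2.8864 / 0.67379.
⟨T⟩ = 4.2838.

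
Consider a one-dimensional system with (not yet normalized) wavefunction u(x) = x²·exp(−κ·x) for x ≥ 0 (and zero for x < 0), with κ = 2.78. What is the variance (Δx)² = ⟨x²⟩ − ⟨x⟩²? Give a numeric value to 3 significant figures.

Compute ⟨x⟩ and ⟨x²⟩ separately, then (Δx)² = ⟨x²⟩ − ⟨x⟩².
Every integrand reduces to terms xʲ·e^(−2κx) on [0, ∞); use ∫₀^∞ xʲ·e^(−2κx) dx = j!/(2κ)^(j+1).
Normalization: ∫|u|² dx = 0.0045169.
⟨x⟩ = 0.89928 and ⟨x²⟩ = 0.97045.
(Δx)² = 0.97045 − (0.89928)² = 0.16174.

0.162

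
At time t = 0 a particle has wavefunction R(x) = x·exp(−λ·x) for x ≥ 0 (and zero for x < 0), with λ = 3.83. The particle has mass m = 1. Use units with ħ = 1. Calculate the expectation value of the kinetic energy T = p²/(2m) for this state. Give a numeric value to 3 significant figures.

T = −(ħ²/2m) d²/dx², so ⟨T⟩ = −(ħ²/2m) ∫ R*·R'' dx / ∫|R|² dx; with m = 1.
Differentiate x·exp(−λ·x) with the product rule; every integrand then reduces to terms xʲ·e^(−2λx) on [0, ∞), with ∫₀^∞ xʲ·e^(−2λx) dx = j!/(2λ)^(j+1).
State is unnormalized: ∫|R|² dx = 0.0044498, and ∫R*·(−ħ²/2m · R'') dx = 0.032637, so ⟨T⟩ = 0.032637 / 0.0044498.
⟨T⟩ = 7.3345.

7.33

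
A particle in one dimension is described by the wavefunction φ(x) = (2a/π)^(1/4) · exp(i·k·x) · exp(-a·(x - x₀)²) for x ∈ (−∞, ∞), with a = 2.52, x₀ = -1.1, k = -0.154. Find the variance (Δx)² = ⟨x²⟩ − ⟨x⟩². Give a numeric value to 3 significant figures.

Compute ⟨x⟩ and ⟨x²⟩ separately, then (Δx)² = ⟨x²⟩ − ⟨x⟩².
Gaussian moments (u = x − x₀): ∫u^(2j)·e^(−2au²) du = (2j−1)!!/(4a)^j · √(π/(2a)), odd powers integrate to 0; here √(π/(2a)) = 0.78951.
⟨x⟩ = -1.1000 and ⟨x²⟩ = 1.3092.
(Δx)² = 1.3092 − (-1.1000)² = 0.099206.

0.0992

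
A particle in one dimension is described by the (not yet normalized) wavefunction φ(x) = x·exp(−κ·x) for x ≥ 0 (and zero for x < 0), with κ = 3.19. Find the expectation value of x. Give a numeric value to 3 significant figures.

0.470

⟨x⟩ = ∫ x·|φ|² dx / ∫|φ|² dx (integrals over the domain).
Every integrand reduces to terms xʲ·e^(−2κx) on [0, ∞); use ∫₀^∞ xʲ·e^(−2κx) dx = j!/(2κ)^(j+1).
State is unnormalized: ∫|φ|² dx = 0.0077014, and ∫φ*·x·φ dx = 0.0036213, so ⟨x⟩ = 0.0036213 / 0.0077014.
⟨x⟩ = 0.47022.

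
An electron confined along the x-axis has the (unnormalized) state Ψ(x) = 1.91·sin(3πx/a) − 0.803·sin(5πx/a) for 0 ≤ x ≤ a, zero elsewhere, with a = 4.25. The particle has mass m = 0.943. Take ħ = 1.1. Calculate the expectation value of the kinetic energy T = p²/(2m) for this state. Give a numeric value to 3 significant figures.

4.00

T = −(ħ²/2m) d²/dx², so ⟨T⟩ = −(ħ²/2m) ∫ Ψ*·Ψ'' dx / ∫|Ψ|² dx; with m = 0.943.
d²/dx² sin(jπx/a) = −(jπ/a)²·sin(jπx/a); on 0 ≤ x ≤ a, ∫sin²(jπx/a) dx = a/2 and ∫sin(jπx/a)·sin(lπx/a) dx = 0 for j ≠ l, so only diagonal terms survive in ∫|Ψ|² and ∫Ψ·Ψ″; ∫Ψ·Ψ′ dx = [Ψ²/2] between the walls = 0.
State is unnormalized: ∫|Ψ|² dx = 9.1224, and ∫Ψ*·(−ħ²/2m · Ψ'') dx = 36.467, so ⟨T⟩ = 36.467 / 9.1224.
⟨T⟩ = 3.9976.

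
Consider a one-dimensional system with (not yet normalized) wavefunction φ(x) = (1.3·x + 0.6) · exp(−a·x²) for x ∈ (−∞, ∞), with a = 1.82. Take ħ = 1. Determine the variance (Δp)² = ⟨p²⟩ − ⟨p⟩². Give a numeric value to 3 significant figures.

3.25

Compute ⟨p⟩ and ⟨p²⟩ separately; (Δp)² = ⟨p²⟩ − ⟨p⟩².
Expand each integrand as polynomial × e^(−2ax²) and use ∫x^(2j)·e^(−2ax²) dx = (2j−1)!!/(4a)^j · √(π/(2a)), odd powers → 0; here √(π/(2a)) = 0.92902. Differentiate with the product rule, d/dx e^(−ax²) = −2ax·e^(−ax²).
Normalization: ∫|φ|² dx = 0.55011.
⟨p⟩ = 0.0000 and ⟨p²⟩ = 3.2470.
(Δp)² = 3.2470 − (0.0000)² = 3.2470.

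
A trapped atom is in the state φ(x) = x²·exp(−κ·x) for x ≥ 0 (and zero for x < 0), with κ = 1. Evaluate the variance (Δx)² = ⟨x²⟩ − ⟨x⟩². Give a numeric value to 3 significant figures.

Compute ⟨x⟩ and ⟨x²⟩ separately, then (Δx)² = ⟨x²⟩ − ⟨x⟩².
Every integrand reduces to terms xʲ·e^(−2κx) on [0, ∞); use ∫₀^∞ xʲ·e^(−2κx) dx = j!/(2κ)^(j+1).
Normalization: ∫|φ|² dx = 0.75000.
⟨x⟩ = 2.5000 and ⟨x²⟩ = 7.5000.
(Δx)² = 7.5000 − (2.5000)² = 1.2500.

1.25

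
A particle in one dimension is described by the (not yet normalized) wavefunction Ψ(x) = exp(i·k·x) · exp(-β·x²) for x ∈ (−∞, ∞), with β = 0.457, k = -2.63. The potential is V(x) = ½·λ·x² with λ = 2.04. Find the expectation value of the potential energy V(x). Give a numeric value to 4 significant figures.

⟨V⟩ = ∫ V(x)·|Ψ|² dx / ∫|Ψ|² dx.
Gaussian moments: ∫x^(2j)·e^(−2βx²) dx = (2j−1)!!/(4β)^j · √(π/(2β)), odd powers integrate to 0; here √(π/(2β)) = 1.8540.
State is unnormalized: ∫|Ψ|² dx = 1.8540, and ∫Ψ*·V(x)·Ψ dx = 1.0345, so ⟨V⟩ = 1.0345 / 1.8540.
⟨V⟩ = 0.55799.

0.5580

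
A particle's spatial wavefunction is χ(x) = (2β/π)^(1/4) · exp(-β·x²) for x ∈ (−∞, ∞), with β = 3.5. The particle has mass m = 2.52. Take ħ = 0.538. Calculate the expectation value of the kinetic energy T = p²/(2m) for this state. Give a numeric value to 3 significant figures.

T = −(ħ²/2m) d²/dx², so ⟨T⟩ = −(ħ²/2m) ∫ χ*·χ'' dx; with m = 2.52.
Gaussian moments: ∫x^(2j)·e^(−2βx²) dx = (2j−1)!!/(4β)^j · √(π/(2β)), odd powers integrate to 0; here √(π/(2β)) = 0.66992. Derivatives: d/dx e^(−βx²) = −2βx·e^(−βx²), d²/dx² e^(−βx²) = (4β²x² − 2β)·e^(−βx²).
⟨T⟩ = 0.20100.

0.201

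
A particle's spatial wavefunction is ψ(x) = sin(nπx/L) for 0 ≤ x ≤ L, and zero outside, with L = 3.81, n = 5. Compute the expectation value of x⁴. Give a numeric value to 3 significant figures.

⟨x⁴⟩ = ∫ x⁴·|ψ|² dx / ∫|ψ|² dx (integrals over the domain).
With sin²θ = (1 − cos2θ)/2 on 0 ≤ x ≤ L: ∫sin²(nπx/L) dx = L/2, ∫x·sin²(nπx/L) dx = L²/4, ∫x²·sin²(nπx/L) dx = L³·(1/6 − 1/(4n²π²)); higher powers xᵏ the same way, integrating xᵏ·cos(2nπx/L) by parts.
State is unnormalized: ∫|ψ|² dx = 1.9050, and ∫ψ*·x⁴·ψ dx = 78.666, so ⟨x⁴⟩ = 78.666 / 1.9050.
⟨x⁴⟩ = 41.295.

41.3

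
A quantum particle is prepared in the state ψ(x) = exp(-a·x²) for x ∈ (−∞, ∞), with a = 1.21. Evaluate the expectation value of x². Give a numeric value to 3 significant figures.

0.207

⟨x²⟩ = ∫ x²·|ψ|² dx / ∫|ψ|² dx (integrals over the domain).
Gaussian moments: ∫x^(2j)·e^(−2ax²) dx = (2j−1)!!/(4a)^j · √(π/(2a)), odd powers integrate to 0; here √(π/(2a)) = 1.1394.
State is unnormalized: ∫|ψ|² dx = 1.1394, and ∫ψ*·x²·ψ dx = 0.23541, so ⟨x²⟩ = 0.23541 / 1.1394.
⟨x²⟩ = 0.20661.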